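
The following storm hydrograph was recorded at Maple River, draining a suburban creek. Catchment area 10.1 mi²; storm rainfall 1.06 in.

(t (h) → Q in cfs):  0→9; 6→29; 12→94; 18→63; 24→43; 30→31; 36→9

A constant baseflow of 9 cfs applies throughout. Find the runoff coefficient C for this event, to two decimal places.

ΣQ_DR = 215.0 cfs; V = ΣQ_DR·Δt = 4.644 × 10^6 ft³.
Runoff depth d = V / A = 0.1979 in.
C = d / P = 0.1979 / 1.06 = 0.19.

C ≈ 0.19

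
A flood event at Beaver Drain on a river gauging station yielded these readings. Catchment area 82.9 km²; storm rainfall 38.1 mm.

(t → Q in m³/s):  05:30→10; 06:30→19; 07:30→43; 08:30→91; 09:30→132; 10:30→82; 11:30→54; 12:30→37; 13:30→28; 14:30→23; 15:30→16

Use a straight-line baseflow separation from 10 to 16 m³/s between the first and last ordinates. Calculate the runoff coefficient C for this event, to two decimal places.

C ≈ 0.45

ΣQ_DR = 392.0 m³/s; V = ΣQ_DR·Δt = 1.411 × 10^6 m³.
Runoff depth d = V / A = 17.02 mm.
C = d / P = 17.02 / 38.1 = 0.45.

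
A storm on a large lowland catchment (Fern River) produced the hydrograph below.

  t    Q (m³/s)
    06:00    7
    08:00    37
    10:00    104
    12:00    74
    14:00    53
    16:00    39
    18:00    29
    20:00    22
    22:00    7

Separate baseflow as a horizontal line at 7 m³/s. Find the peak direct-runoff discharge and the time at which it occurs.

Q_p = 97.0 m³/s at t = 10:00

Subtracting baseflow gives direct-runoff ordinates: 0.0, 30.0, 97.0, 67.0, 46.0, 32.0, 22.0, 15.0, 0.0 m³/s.
The maximum is 97.0 m³/s, occurring at the reading for t = 10:00.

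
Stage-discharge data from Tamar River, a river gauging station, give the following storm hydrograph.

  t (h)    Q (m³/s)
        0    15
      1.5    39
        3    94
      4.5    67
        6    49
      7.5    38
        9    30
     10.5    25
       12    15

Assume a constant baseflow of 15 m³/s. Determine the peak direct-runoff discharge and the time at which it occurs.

Subtracting baseflow gives direct-runoff ordinates: 0.0, 24.0, 79.0, 52.0, 34.0, 23.0, 15.0, 10.0, 0.0 m³/s.
The maximum is 79.0 m³/s, occurring at the reading for t = 3 h.

Q_p = 79.0 m³/s at t = 3 h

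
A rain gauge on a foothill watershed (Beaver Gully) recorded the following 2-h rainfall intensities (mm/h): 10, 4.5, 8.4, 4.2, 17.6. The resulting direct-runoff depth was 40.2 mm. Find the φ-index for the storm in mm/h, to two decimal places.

Only the 3 blocks with intensity above φ contribute runoff: 10, 8.4, 17.6 mm/h.
Σ(I−φ)·Δt = d  ⇒  (10+8.4+17.6 − 3φ)·2 = 40.2
φ = (36.00 − 40.2/2) / 3 = 5.30 mm/h.

φ ≈ 5.30 mm/h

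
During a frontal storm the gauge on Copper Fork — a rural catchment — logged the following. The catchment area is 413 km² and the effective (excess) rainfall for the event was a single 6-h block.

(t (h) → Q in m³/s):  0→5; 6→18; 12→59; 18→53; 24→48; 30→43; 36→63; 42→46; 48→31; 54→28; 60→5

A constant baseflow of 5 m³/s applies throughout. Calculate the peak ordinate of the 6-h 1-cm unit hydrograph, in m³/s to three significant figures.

U_p ≈ 32.2 m³/s

Direct runoff: 0.0, 13.0, 54.0, 48.0, 43.0, 38.0, 58.0, 41.0, 26.0, 23.0, 0.0 m³/s; ΣQ_DR = 344.0 m³/s, peak = 58.0 m³/s.
Runoff depth d = ΣQ_DR·Δt / A = 344.0 × 21600 / (413 km²) = 17.99 mm.
The 1-cm UH is the DRH scaled by (10 mm)/d, so U_p = 58.0 × 10/17.99 = 32.2 m³/s.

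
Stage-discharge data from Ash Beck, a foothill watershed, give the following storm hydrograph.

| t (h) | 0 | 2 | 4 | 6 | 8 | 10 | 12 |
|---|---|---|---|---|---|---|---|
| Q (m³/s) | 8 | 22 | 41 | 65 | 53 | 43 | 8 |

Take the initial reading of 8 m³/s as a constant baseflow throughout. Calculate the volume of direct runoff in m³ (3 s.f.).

Direct-runoff ordinates (Q − Q_b): 0.0, 14.0, 33.0, 57.0, 45.0, 35.0, 0.0 m³/s.
ΣQ_DR = 184.0 m³/s.
With Δt = 2 h = 7200 s, V = ΣQ_DR · Δt = 184.0 × 7200 = 1.32 × 10^6 m³.

V ≈ 1.32 × 10^6 m³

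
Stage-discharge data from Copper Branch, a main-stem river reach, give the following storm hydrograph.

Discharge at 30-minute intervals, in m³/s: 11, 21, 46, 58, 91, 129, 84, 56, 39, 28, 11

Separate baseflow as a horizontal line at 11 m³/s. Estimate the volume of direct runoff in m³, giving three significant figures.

Direct-runoff ordinates (Q − Q_b): 0.0, 10.0, 35.0, 47.0, 80.0, 118.0, 73.0, 45.0, 28.0, 17.0, 0.0 m³/s.
ΣQ_DR = 453.0 m³/s.
With Δt = 0.5 h = 1800 s, V = ΣQ_DR · Δt = 453.0 × 1800 = 8.15 × 10^5 m³.

V ≈ 8.15 × 10^5 m³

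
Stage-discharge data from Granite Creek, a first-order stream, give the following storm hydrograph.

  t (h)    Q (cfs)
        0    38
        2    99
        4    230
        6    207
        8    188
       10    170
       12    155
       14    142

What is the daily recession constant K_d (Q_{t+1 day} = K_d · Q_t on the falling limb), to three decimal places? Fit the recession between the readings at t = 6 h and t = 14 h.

K_d ≈ 0.323

Between t = 6 h and t = 14 h the flow falls from 207 to 142 cfs over 4×2 h = 8 h.
Per-interval ratio K = (142/207)^(1/4) = 0.9101; K_d = K^(24/2) = 0.323.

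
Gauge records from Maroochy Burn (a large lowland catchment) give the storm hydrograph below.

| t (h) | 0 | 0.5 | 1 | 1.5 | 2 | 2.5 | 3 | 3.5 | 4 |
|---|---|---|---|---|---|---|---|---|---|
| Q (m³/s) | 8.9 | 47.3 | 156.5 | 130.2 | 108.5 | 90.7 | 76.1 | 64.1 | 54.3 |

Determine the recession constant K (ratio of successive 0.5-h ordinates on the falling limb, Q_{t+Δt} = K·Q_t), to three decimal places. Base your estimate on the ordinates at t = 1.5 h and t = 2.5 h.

Using the recession-limb readings at t = 1.5 h and t = 2.5 h: Q falls from 130.2 to 90.7 m³/s over 2 intervals.
K = (Q₂/Q₁)^(1/2) = (90.7/130.2)^(1/2) = 0.835.

K ≈ 0.835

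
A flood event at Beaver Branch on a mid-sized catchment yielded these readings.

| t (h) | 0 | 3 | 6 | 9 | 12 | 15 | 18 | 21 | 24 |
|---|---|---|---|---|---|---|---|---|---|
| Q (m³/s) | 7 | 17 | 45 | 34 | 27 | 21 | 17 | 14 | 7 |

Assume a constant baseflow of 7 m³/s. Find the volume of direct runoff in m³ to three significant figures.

V ≈ 1.36 × 10^6 m³

Direct-runoff ordinates (Q − Q_b): 0.0, 10.0, 38.0, 27.0, 20.0, 14.0, 10.0, 7.0, 0.0 m³/s.
ΣQ_DR = 126.0 m³/s.
With Δt = 3 h = 10800 s, V = ΣQ_DR · Δt = 126.0 × 10800 = 1.36 × 10^6 m³.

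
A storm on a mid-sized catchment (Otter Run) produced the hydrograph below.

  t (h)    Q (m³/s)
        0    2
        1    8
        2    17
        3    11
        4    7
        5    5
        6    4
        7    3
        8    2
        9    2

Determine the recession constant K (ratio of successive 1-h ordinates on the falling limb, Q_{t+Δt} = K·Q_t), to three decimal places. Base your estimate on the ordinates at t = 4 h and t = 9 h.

K ≈ 0.778

Using the recession-limb readings at t = 4 h and t = 9 h: Q falls from 7 to 2 m³/s over 5 intervals.
K = (Q₂/Q₁)^(1/5) = (2/7)^(1/5) = 0.778.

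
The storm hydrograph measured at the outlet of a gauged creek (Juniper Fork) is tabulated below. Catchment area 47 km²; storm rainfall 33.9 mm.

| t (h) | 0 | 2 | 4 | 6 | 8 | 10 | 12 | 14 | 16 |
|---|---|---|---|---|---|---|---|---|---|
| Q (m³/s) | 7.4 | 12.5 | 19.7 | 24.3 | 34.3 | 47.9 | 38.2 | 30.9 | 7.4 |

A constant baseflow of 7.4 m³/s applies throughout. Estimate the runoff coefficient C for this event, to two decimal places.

C ≈ 0.70

ΣQ_DR = 156.0 m³/s; V = ΣQ_DR·Δt = 1.123 × 10^6 m³.
Runoff depth d = V / A = 23.90 mm.
C = d / P = 23.90 / 33.9 = 0.70.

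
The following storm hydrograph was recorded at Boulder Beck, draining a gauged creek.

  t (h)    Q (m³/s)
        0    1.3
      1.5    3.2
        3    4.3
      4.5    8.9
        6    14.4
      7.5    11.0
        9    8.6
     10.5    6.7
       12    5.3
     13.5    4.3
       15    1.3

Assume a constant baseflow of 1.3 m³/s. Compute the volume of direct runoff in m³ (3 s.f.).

V ≈ 2.97 × 10^5 m³

Direct-runoff ordinates (Q − Q_b): 0.0, 1.9, 3.0, 7.6, 13.1, 9.7, 7.3, 5.4, 4.0, 3.0, 0.0 m³/s.
ΣQ_DR = 55.00 m³/s.
With Δt = 1.5 h = 5400 s, V = ΣQ_DR · Δt = 55.00 × 5400 = 2.97 × 10^5 m³.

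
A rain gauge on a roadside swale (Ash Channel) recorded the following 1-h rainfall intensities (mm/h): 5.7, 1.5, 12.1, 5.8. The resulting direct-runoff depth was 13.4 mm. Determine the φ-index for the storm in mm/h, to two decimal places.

Only the 3 blocks with intensity above φ contribute runoff: 5.7, 12.1, 5.8 mm/h.
Σ(I−φ)·Δt = d  ⇒  (5.7+12.1+5.8 − 3φ)·1 = 13.4
φ = (23.60 − 13.4/1) / 3 = 3.40 mm/h.

φ ≈ 3.40 mm/h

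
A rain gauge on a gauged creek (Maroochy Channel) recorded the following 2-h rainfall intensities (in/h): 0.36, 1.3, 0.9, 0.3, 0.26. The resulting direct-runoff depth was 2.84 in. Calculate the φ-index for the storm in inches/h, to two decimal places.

φ ≈ 0.39 in/h

Only the 2 blocks with intensity above φ contribute runoff: 1.3, 0.9 in/h.
Σ(I−φ)·Δt = d  ⇒  (1.3+0.9 − 2φ)·2 = 2.84
φ = (2.200 − 2.84/2) / 2 = 0.39 in/h.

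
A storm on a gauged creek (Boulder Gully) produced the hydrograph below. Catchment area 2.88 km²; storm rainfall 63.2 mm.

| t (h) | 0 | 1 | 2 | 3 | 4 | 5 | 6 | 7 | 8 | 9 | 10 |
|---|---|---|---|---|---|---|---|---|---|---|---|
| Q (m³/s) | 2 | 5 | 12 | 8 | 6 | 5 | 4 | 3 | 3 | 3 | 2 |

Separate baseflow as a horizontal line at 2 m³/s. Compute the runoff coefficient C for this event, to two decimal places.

ΣQ_DR = 31.00 m³/s; V = ΣQ_DR·Δt = 1.116 × 10^5 m³.
Runoff depth d = V / A = 38.75 mm.
C = d / P = 38.75 / 63.2 = 0.61.

C ≈ 0.61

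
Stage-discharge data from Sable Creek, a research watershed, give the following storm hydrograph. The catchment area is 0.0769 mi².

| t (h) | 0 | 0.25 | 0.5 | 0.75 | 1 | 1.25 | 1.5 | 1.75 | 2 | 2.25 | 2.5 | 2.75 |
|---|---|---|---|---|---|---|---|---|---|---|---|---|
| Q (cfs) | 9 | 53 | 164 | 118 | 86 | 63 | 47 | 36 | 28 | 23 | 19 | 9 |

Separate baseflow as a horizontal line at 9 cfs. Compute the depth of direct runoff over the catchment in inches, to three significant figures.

Direct runoff: 0.0, 44.0, 155.0, 109.0, 77.0, 54.0, 38.0, 27.0, 19.0, 14.0, 10.0, 0.0 cfs; ΣQ_DR = 547.0 cfs.
V = ΣQ_DR · Δt = 547.0 × 900 s = 4.923 × 10^5 ft³.
Over A = 0.0769 mi², depth = V / A = 2.76 in.

d ≈ 2.76 in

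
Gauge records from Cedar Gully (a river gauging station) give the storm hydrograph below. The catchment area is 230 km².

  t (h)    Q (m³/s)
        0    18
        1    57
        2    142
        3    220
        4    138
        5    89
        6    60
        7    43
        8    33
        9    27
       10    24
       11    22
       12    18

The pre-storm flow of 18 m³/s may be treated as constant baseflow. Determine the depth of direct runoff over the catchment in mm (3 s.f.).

d ≈ 10.3 mm

Direct runoff: 0.0, 39.0, 124.0, 202.0, 120.0, 71.0, 42.0, 25.0, 15.0, 9.0, 6.0, 4.0, 0.0 m³/s; ΣQ_DR = 657.0 m³/s.
V = ΣQ_DR · Δt = 657.0 × 3600 s = 2.365 × 10^6 m³.
Over A = 230 km², depth = V / A = 10.3 mm.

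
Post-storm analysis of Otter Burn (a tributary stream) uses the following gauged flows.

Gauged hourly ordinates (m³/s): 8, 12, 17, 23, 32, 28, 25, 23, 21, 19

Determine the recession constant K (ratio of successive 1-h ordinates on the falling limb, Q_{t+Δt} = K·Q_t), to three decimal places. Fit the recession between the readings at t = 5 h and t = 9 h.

K ≈ 0.908

Using the recession-limb readings at t = 5 h and t = 9 h: Q falls from 28 to 19 m³/s over 4 intervals.
K = (Q₂/Q₁)^(1/4) = (19/28)^(1/4) = 0.908.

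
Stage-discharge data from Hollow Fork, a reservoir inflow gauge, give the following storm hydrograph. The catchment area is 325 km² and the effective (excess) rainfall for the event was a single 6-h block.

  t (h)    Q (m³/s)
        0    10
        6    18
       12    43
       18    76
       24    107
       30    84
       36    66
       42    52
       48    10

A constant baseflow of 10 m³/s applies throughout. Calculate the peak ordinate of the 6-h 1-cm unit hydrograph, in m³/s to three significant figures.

U_p ≈ 38.8 m³/s

Direct runoff: 0.0, 8.0, 33.0, 66.0, 97.0, 74.0, 56.0, 42.0, 0.0 m³/s; ΣQ_DR = 376.0 m³/s, peak = 97.0 m³/s.
Runoff depth d = ΣQ_DR·Δt / A = 376.0 × 21600 / (325 km²) = 24.99 mm.
The 1-cm UH is the DRH scaled by (10 mm)/d, so U_p = 97.0 × 10/24.99 = 38.8 m³/s.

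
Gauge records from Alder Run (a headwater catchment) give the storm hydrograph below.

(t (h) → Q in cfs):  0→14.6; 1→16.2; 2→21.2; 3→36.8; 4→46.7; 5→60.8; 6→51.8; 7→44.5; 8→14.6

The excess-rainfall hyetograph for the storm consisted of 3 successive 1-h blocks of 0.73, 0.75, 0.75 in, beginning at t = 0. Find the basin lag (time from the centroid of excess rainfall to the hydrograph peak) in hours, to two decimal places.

t_L ≈ 3.49 h

Centroid of excess rainfall: t_c = Σ P_i·t̄_i / ΣP_i = 1.5090 h (block centres at 0.5, 1.5, 2.5 h).
Hydrograph peak occurs at t = 5 h, so basin lag t_L = 5 − 1.5090 = 3.49 h.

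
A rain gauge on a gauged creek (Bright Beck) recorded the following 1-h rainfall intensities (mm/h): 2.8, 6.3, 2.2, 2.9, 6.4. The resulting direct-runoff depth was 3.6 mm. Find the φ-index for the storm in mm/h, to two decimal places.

Only the 2 blocks with intensity above φ contribute runoff: 6.3, 6.4 mm/h.
Σ(I−φ)·Δt = d  ⇒  (6.3+6.4 − 2φ)·1 = 3.6
φ = (12.70 − 3.6/1) / 2 = 4.55 mm/h.

φ ≈ 4.55 mm/h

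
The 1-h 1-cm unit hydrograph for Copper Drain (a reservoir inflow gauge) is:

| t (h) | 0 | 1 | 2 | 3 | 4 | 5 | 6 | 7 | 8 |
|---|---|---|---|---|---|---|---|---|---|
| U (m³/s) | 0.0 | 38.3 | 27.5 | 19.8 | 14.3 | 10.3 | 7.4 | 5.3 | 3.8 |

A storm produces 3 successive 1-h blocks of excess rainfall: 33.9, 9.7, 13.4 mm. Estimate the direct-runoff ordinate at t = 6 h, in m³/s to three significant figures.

Q ≈ 54.2 m³/s

By discrete convolution, Q_j = Σ (P_i / 10 mm) · U_{j−i}.
At t = 6 h (j=6): Q = (33.9/10)·7.4 + (9.7/10)·10.3 + (13.4/10)·14.3 = 54.2 m³/s.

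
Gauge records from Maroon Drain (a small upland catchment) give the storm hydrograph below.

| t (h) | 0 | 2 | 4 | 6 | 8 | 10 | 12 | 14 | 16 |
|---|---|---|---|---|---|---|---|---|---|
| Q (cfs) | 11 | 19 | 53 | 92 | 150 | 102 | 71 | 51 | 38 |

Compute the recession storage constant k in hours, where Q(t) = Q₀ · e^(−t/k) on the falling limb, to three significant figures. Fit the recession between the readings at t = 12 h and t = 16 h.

On the falling limb, Q drops from 71 to 38 cfs between t = 12 h and t = 16 h (Δt = 4 h).
k = −Δt / ln(Q₂/Q₁) = −4 / ln(38/71) = 6.40 h.

k ≈ 6.40 h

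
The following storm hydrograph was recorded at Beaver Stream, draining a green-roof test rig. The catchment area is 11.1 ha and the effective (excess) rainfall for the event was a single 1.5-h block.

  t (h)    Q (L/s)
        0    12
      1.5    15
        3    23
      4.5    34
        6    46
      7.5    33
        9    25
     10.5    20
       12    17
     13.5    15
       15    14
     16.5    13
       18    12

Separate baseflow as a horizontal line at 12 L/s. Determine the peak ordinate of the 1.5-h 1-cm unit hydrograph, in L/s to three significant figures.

U_p ≈ 56.8 L/s

Direct runoff: 0.0, 3.0, 11.0, 22.0, 34.0, 21.0, 13.0, 8.0, 5.0, 3.0, 2.0, 1.0, 0.0 L/s; ΣQ_DR = 123.0 L/s, peak = 34.0 L/s.
Runoff depth d = ΣQ_DR·Δt / A = 123.0 × 5400 / (11.1 ha) = 5.984 mm.
The 1-cm UH is the DRH scaled by (10 mm)/d, so U_p = 34.0 × 10/5.984 = 56.8 L/s.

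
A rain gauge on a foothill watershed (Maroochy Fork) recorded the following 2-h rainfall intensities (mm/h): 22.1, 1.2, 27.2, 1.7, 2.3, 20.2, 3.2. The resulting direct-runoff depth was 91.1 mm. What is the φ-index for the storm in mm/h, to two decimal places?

φ ≈ 7.98 mm/h

Only the 3 blocks with intensity above φ contribute runoff: 22.1, 27.2, 20.2 mm/h.
Σ(I−φ)·Δt = d  ⇒  (22.1+27.2+20.2 − 3φ)·2 = 91.1
φ = (69.50 − 91.1/2) / 3 = 7.98 mm/h.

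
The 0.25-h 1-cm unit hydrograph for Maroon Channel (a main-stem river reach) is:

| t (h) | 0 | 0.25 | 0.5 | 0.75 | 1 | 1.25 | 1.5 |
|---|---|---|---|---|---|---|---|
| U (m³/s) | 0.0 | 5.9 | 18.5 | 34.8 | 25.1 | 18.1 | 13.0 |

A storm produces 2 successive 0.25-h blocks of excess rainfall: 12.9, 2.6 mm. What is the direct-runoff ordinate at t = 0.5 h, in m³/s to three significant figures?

By discrete convolution, Q_j = Σ (P_i / 10 mm) · U_{j−i}.
At t = 0.5 h (j=2): Q = (12.9/10)·18.5 + (2.6/10)·5.9 = 25.4 m³/s.

Q ≈ 25.4 m³/s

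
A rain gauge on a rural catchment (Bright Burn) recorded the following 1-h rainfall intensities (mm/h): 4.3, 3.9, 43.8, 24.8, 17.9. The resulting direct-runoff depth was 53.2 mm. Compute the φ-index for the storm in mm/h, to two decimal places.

φ ≈ 11.10 mm/h

Only the 3 blocks with intensity above φ contribute runoff: 43.8, 24.8, 17.9 mm/h.
Σ(I−φ)·Δt = d  ⇒  (43.8+24.8+17.9 − 3φ)·1 = 53.2
φ = (86.50 − 53.2/1) / 3 = 11.10 mm/h.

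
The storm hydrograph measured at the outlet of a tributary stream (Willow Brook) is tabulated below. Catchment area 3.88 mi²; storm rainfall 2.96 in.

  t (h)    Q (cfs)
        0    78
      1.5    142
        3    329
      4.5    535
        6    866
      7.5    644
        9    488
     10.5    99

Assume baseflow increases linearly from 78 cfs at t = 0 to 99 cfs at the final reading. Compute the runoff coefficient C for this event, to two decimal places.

ΣQ_DR = 2473 cfs; V = ΣQ_DR·Δt = 1.335 × 10^7 ft³.
Runoff depth d = V / A = 1.481 in.
C = d / P = 1.481 / 2.96 = 0.50.

C ≈ 0.50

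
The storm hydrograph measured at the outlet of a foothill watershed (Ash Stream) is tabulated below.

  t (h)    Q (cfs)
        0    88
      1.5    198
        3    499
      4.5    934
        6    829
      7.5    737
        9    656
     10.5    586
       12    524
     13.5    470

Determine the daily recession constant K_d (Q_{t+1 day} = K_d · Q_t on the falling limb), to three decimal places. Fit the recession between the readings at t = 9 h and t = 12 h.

K_d ≈ 0.166

Between t = 9 h and t = 12 h the flow falls from 656 to 524 cfs over 2×1.5 h = 3 h.
Per-interval ratio K = (524/656)^(1/2) = 0.8937; K_d = K^(24/1.5) = 0.166.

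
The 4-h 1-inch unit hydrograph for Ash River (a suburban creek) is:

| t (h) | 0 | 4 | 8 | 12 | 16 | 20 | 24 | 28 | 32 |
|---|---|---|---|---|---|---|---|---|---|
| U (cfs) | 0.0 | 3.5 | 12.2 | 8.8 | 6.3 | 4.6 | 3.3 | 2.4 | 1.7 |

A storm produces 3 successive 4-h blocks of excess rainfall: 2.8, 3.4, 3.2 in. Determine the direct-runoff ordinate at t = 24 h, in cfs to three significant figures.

By discrete convolution, Q_j = Σ (P_i / 1 in) · U_{j−i}.
At t = 24 h (j=6): Q = (2.8/1)·3.3 + (3.4/1)·4.6 + (3.2/1)·6.3 = 45.0 cfs.

Q ≈ 45.0 cfs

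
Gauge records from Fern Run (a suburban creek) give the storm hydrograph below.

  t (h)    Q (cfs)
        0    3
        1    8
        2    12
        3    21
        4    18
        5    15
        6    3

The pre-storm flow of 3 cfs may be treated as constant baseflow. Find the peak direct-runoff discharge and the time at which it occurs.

Q_p = 18.0 cfs at t = 3 h

Subtracting baseflow gives direct-runoff ordinates: 0.0, 5.0, 9.0, 18.0, 15.0, 12.0, 0.0 cfs.
The maximum is 18.0 cfs, occurring at the reading for t = 3 h.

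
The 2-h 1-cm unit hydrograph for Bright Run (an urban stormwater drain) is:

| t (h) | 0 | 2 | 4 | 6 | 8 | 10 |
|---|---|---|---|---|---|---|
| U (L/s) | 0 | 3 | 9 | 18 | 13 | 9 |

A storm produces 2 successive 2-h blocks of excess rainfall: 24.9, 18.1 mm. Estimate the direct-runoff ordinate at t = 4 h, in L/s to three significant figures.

Q ≈ 27.8 L/s

By discrete convolution, Q_j = Σ (P_i / 10 mm) · U_{j−i}.
At t = 4 h (j=2): Q = (24.9/10)·9 + (18.1/10)·3 = 27.8 L/s.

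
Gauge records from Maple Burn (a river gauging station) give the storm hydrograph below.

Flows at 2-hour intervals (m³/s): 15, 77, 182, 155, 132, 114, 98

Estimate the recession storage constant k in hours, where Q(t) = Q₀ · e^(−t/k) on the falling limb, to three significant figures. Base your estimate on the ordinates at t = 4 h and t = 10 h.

k ≈ 12.8 h

On the falling limb, Q drops from 182 to 114 m³/s between t = 4 h and t = 10 h (Δt = 6 h).
k = −Δt / ln(Q₂/Q₁) = −6 / ln(114/182) = 12.8 h.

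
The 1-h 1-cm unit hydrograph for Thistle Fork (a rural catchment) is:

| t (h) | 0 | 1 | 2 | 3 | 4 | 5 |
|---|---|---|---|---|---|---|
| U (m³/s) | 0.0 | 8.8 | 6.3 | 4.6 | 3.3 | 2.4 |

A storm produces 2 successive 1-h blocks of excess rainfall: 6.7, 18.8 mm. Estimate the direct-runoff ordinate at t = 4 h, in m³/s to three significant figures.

Q ≈ 10.9 m³/s

By discrete convolution, Q_j = Σ (P_i / 10 mm) · U_{j−i}.
At t = 4 h (j=4): Q = (6.7/10)·3.3 + (18.8/10)·4.6 = 10.9 m³/s.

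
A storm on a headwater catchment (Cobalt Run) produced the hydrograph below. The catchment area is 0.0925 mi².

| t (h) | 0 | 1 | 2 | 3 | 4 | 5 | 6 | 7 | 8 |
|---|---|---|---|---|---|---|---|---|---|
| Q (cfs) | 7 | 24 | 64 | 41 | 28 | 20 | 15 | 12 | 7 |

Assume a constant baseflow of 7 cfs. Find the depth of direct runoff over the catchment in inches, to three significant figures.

d ≈ 2.60 in

Direct runoff: 0.0, 17.0, 57.0, 34.0, 21.0, 13.0, 8.0, 5.0, 0.0 cfs; ΣQ_DR = 155.0 cfs.
V = ΣQ_DR · Δt = 155.0 × 3600 s = 5.580 × 10^5 ft³.
Over A = 0.0925 mi², depth = V / A = 2.60 in.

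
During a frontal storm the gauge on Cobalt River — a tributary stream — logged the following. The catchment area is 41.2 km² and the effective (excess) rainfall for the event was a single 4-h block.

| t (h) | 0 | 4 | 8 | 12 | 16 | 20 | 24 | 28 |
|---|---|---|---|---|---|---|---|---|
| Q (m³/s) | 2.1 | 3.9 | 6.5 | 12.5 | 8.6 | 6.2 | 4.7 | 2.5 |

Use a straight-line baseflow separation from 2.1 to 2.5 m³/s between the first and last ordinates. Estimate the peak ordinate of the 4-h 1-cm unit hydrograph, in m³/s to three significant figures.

Direct runoff: 0.00, 1.74, 4.29, 10.23, 6.27, 3.81, 2.26, 0.00 m³/s; ΣQ_DR = 28.60 m³/s, peak = 10.23 m³/s.
Runoff depth d = ΣQ_DR·Δt / A = 28.60 × 14400 / (41.2 km²) = 9.996 mm.
The 1-cm UH is the DRH scaled by (10 mm)/d, so U_p = 10.23 × 10/9.996 = 10.2 m³/s.

U_p ≈ 10.2 m³/s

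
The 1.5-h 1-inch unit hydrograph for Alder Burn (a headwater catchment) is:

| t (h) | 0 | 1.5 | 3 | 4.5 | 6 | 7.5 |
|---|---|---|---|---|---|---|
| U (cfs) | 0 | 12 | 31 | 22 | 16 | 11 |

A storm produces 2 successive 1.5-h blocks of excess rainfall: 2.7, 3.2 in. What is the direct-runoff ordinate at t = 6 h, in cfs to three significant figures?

Q ≈ 114 cfs

By discrete convolution, Q_j = Σ (P_i / 1 in) · U_{j−i}.
At t = 6 h (j=4): Q = (2.7/1)·16 + (3.2/1)·22 = 114 cfs.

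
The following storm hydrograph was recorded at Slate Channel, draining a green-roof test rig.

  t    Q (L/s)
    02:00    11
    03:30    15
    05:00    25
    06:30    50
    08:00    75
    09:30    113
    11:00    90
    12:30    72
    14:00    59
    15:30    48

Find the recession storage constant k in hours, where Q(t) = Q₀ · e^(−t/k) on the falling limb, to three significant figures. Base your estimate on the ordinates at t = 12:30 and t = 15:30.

On the falling limb, Q drops from 72 to 48 L/s between t = 12:30 and t = 15:30 (Δt = 3 h).
k = −Δt / ln(Q₂/Q₁) = −3 / ln(48/72) = 7.40 h.

k ≈ 7.40 h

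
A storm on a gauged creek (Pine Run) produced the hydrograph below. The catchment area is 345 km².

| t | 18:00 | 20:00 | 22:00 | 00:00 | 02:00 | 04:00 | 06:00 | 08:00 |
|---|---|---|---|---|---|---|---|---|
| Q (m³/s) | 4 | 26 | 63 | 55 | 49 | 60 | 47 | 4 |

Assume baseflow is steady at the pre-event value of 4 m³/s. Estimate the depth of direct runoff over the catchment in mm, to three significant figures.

d ≈ 5.76 mm

Direct runoff: 0.0, 22.0, 59.0, 51.0, 45.0, 56.0, 43.0, 0.0 m³/s; ΣQ_DR = 276.0 m³/s.
V = ΣQ_DR · Δt = 276.0 × 7200 s = 1.987 × 10^6 m³.
Over A = 345 km², depth = V / A = 5.76 mm.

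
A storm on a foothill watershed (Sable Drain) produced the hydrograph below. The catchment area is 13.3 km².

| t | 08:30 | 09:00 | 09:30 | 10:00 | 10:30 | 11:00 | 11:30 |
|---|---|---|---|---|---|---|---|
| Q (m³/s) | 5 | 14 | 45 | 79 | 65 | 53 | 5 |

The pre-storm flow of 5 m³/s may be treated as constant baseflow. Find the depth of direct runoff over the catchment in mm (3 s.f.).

d ≈ 31.3 mm

Direct runoff: 0.0, 9.0, 40.0, 74.0, 60.0, 48.0, 0.0 m³/s; ΣQ_DR = 231.0 m³/s.
V = ΣQ_DR · Δt = 231.0 × 1800 s = 4.158 × 10^5 m³.
Over A = 13.3 km², depth = V / A = 31.3 mm.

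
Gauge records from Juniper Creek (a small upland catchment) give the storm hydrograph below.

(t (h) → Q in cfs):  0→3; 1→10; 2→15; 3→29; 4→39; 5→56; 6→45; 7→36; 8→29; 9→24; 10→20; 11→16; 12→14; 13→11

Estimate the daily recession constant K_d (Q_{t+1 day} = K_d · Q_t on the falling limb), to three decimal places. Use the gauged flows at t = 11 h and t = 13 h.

Between t = 11 h and t = 13 h the flow falls from 16 to 11 cfs over 2×1 h = 2 h.
Per-interval ratio K = (11/16)^(1/2) = 0.8292; K_d = K^(24/1) = 0.011.

K_d ≈ 0.011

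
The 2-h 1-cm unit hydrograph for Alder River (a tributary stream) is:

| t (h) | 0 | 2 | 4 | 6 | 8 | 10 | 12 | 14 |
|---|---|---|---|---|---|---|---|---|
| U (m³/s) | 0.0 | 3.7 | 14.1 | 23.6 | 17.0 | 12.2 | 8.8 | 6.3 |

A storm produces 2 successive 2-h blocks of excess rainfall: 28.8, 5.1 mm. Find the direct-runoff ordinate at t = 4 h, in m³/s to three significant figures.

Q ≈ 42.5 m³/s

By discrete convolution, Q_j = Σ (P_i / 10 mm) · U_{j−i}.
At t = 4 h (j=2): Q = (28.8/10)·14.1 + (5.1/10)·3.7 = 42.5 m³/s.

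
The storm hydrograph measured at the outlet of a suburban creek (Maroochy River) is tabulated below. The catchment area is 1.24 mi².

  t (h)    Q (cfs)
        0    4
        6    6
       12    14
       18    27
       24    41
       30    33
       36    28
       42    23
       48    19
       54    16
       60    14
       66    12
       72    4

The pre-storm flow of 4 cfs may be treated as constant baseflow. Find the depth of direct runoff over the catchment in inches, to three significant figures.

Direct runoff: 0.0, 2.0, 10.0, 23.0, 37.0, 29.0, 24.0, 19.0, 15.0, 12.0, 10.0, 8.0, 0.0 cfs; ΣQ_DR = 189.0 cfs.
V = ΣQ_DR · Δt = 189.0 × 21600 s = 4.082 × 10^6 ft³.
Over A = 1.24 mi², depth = V / A = 1.42 in.

d ≈ 1.42 in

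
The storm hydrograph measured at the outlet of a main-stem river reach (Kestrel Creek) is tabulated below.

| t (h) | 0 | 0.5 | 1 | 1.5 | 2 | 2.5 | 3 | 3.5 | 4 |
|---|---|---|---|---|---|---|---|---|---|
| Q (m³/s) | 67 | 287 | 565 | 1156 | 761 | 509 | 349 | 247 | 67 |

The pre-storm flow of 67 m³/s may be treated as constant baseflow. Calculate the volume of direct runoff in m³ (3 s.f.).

V ≈ 6.13 × 10^6 m³

Direct-runoff ordinates (Q − Q_b): 0.0, 220.0, 498.0, 1089.0, 694.0, 442.0, 282.0, 180.0, 0.0 m³/s.
ΣQ_DR = 3405 m³/s.
With Δt = 0.5 h = 1800 s, V = ΣQ_DR · Δt = 3405 × 1800 = 6.13 × 10^6 m³.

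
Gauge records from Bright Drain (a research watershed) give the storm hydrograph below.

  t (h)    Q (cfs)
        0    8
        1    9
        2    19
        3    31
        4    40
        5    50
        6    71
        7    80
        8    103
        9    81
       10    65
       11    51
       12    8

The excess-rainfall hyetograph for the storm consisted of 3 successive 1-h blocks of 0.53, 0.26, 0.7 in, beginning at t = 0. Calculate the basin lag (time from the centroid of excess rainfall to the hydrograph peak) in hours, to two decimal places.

t_L ≈ 6.39 h

Centroid of excess rainfall: t_c = Σ P_i·t̄_i / ΣP_i = 1.6141 h (block centres at 0.5, 1.5, 2.5 h).
Hydrograph peak occurs at t = 8 h, so basin lag t_L = 8 − 1.6141 = 6.39 h.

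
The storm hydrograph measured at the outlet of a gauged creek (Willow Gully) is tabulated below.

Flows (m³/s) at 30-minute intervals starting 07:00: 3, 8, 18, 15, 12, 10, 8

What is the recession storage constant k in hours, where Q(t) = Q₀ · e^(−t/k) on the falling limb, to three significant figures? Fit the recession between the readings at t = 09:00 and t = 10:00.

k ≈ 2.47 h

On the falling limb, Q drops from 12 to 8 m³/s between t = 09:00 and t = 10:00 (Δt = 1 h).
k = −Δt / ln(Q₂/Q₁) = −1 / ln(8/12) = 2.47 h.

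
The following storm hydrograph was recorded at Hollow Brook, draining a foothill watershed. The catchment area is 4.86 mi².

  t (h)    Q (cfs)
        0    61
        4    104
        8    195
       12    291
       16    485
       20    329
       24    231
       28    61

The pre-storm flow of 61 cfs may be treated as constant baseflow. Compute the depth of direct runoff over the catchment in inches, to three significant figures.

d ≈ 1.62 in

Direct runoff: 0.0, 43.0, 134.0, 230.0, 424.0, 268.0, 170.0, 0.0 cfs; ΣQ_DR = 1269 cfs.
V = ΣQ_DR · Δt = 1269 × 14400 s = 1.827 × 10^7 ft³.
Over A = 4.86 mi², depth = V / A = 1.62 in.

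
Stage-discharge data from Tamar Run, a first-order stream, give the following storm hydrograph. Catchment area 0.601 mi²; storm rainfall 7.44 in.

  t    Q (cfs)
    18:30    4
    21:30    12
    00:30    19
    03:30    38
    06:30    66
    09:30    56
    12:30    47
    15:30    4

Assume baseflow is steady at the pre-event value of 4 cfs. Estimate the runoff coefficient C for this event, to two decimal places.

ΣQ_DR = 214.0 cfs; V = ΣQ_DR·Δt = 2.311 × 10^6 ft³.
Runoff depth d = V / A = 1.655 in.
C = d / P = 1.655 / 7.44 = 0.22.

C ≈ 0.22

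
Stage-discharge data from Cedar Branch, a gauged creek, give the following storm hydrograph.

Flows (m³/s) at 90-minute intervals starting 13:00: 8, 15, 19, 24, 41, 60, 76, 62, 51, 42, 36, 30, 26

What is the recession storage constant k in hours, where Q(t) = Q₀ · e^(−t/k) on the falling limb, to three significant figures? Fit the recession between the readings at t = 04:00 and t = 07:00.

On the falling limb, Q drops from 36 to 26 m³/s between t = 04:00 and t = 07:00 (Δt = 3 h).
k = −Δt / ln(Q₂/Q₁) = −3 / ln(26/36) = 9.22 h.

k ≈ 9.22 h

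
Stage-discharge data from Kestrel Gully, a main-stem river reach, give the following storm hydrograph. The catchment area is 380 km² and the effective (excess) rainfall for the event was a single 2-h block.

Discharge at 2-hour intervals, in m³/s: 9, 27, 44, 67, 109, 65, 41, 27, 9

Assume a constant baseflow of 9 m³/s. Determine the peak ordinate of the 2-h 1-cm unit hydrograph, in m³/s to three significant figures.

Direct runoff: 0.0, 18.0, 35.0, 58.0, 100.0, 56.0, 32.0, 18.0, 0.0 m³/s; ΣQ_DR = 317.0 m³/s, peak = 100.0 m³/s.
Runoff depth d = ΣQ_DR·Δt / A = 317.0 × 7200 / (380 km²) = 6.006 mm.
The 1-cm UH is the DRH scaled by (10 mm)/d, so U_p = 100.0 × 10/6.006 = 166 m³/s.

U_p ≈ 166 m³/s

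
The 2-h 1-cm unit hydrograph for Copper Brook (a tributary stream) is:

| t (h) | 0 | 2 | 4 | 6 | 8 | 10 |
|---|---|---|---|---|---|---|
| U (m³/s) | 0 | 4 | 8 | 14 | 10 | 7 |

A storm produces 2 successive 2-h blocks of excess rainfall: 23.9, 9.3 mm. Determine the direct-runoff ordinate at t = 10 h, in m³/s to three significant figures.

By discrete convolution, Q_j = Σ (P_i / 10 mm) · U_{j−i}.
At t = 10 h (j=5): Q = (23.9/10)·7 + (9.3/10)·10 = 26.0 m³/s.

Q ≈ 26.0 m³/s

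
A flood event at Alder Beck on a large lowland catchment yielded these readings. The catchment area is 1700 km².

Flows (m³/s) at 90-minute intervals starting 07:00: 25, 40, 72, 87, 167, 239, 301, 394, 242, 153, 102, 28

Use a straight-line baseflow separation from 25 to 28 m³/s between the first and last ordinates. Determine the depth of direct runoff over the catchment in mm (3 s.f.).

d ≈ 4.87 mm

Direct runoff: 0.00, 14.73, 46.45, 61.18, 140.91, 212.64, 274.36, 367.09, 214.82, 125.55, 74.27, 0.00 m³/s; ΣQ_DR = 1532 m³/s.
V = ΣQ_DR · Δt = 1532 × 5400 s = 8.273 × 10^6 m³.
Over A = 1700 km², depth = V / A = 4.87 mm.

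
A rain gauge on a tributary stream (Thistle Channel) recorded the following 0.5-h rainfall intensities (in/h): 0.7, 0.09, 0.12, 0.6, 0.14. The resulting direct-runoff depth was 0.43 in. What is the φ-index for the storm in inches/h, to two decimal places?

φ ≈ 0.22 in/h

Only the 2 blocks with intensity above φ contribute runoff: 0.7, 0.6 in/h.
Σ(I−φ)·Δt = d  ⇒  (0.7+0.6 − 2φ)·0.5 = 0.43
φ = (1.300 − 0.43/0.5) / 2 = 0.22 in/h.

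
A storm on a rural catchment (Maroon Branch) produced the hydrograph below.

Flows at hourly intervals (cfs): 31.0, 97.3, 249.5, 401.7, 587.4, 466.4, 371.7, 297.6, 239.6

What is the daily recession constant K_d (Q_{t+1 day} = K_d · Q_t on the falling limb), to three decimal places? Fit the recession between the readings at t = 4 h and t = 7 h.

K_d ≈ 0.004

Between t = 4 h and t = 7 h the flow falls from 587.4 to 297.6 cfs over 3×1 h = 3 h.
Per-interval ratio K = (297.6/587.4)^(1/3) = 0.7972; K_d = K^(24/1) = 0.004.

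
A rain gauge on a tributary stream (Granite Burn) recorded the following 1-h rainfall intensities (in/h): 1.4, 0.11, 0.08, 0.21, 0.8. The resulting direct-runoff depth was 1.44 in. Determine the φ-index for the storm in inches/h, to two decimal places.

Only the 2 blocks with intensity above φ contribute runoff: 1.4, 0.8 in/h.
Σ(I−φ)·Δt = d  ⇒  (1.4+0.8 − 2φ)·1 = 1.44
φ = (2.200 − 1.44/1) / 2 = 0.38 in/h.

φ ≈ 0.38 in/h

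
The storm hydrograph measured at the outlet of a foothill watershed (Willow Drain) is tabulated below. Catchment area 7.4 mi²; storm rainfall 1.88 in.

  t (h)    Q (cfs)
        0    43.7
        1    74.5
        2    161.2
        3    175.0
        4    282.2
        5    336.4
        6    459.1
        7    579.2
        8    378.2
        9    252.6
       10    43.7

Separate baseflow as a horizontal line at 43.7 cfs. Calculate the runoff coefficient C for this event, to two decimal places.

C ≈ 0.26

ΣQ_DR = 2305 cfs; V = ΣQ_DR·Δt = 8.298 × 10^6 ft³.
Runoff depth d = V / A = 0.4827 in.
C = d / P = 0.4827 / 1.88 = 0.26.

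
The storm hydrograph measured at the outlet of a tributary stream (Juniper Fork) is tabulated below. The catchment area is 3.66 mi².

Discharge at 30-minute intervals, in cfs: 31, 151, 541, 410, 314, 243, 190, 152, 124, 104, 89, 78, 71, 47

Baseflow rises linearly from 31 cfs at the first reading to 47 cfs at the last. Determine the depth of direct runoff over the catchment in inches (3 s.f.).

d ≈ 0.423 in

Direct runoff: 0.00, 118.77, 507.54, 375.31, 278.08, 205.85, 151.62, 112.38, 83.15, 61.92, 45.69, 33.46, 25.23, 0.00 cfs; ΣQ_DR = 1999 cfs.
V = ΣQ_DR · Δt = 1999 × 1800 s = 3.598 × 10^6 ft³.
Over A = 3.66 mi², depth = V / A = 0.423 in.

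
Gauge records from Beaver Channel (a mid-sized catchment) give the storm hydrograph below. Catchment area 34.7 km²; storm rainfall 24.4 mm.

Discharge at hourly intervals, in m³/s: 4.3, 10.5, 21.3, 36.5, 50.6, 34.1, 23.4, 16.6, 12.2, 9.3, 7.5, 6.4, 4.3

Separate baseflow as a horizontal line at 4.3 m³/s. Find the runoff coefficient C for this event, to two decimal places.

ΣQ_DR = 181.1 m³/s; V = ΣQ_DR·Δt = 6.520 × 10^5 m³.
Runoff depth d = V / A = 18.79 mm.
C = d / P = 18.79 / 24.4 = 0.77.

C ≈ 0.77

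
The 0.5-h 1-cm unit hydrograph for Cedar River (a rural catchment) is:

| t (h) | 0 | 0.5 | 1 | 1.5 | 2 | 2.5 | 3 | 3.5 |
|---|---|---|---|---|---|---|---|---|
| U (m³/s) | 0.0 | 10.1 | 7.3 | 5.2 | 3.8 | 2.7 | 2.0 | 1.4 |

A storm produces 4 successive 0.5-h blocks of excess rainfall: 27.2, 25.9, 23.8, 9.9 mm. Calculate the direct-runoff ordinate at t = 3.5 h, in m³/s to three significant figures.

Q ≈ 19.2 m³/s

By discrete convolution, Q_j = Σ (P_i / 10 mm) · U_{j−i}.
At t = 3.5 h (j=7): Q = (27.2/10)·1.4 + (25.9/10)·2.0 + (23.8/10)·2.7 + (9.9/10)·3.8 = 19.2 m³/s.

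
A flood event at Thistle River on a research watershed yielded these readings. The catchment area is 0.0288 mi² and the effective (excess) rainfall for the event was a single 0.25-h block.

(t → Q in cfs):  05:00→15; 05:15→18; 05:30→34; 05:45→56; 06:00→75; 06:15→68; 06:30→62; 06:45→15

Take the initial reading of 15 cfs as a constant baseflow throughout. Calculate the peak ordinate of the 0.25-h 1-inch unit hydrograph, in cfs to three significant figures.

Direct runoff: 0.0, 3.0, 19.0, 41.0, 60.0, 53.0, 47.0, 0.0 cfs; ΣQ_DR = 223.0 cfs, peak = 60.0 cfs.
Runoff depth d = ΣQ_DR·Δt / A = 223.0 × 900 / (0.0288 mi²) = 3.000 in.
The 1-inch UH is the DRH scaled by (1 in)/d, so U_p = 60.0 × 1/3.000 = 20.0 cfs.

U_p ≈ 20.0 cfs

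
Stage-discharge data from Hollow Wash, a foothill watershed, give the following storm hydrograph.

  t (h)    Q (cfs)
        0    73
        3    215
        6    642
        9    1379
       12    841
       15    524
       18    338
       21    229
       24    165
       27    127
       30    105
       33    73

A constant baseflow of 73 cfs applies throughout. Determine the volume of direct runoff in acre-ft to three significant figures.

V ≈ 951 acre-ft

Direct-runoff ordinates (Q − Q_b): 0.0, 142.0, 569.0, 1306.0, 768.0, 451.0, 265.0, 156.0, 92.0, 54.0, 32.0, 0.0 cfs.
ΣQ_DR = 3835 cfs.
With Δt = 3 h = 10800 s, V = ΣQ_DR · Δt = 3835 × 10800 = 4.14 × 10^7 ft³ = 951 acre-ft.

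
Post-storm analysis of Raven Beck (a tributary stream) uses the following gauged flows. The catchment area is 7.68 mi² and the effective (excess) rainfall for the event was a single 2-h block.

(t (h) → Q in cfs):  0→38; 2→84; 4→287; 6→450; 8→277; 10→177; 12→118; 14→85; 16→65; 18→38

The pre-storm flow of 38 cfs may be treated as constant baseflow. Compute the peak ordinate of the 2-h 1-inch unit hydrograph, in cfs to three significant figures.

U_p ≈ 824 cfs

Direct runoff: 0.0, 46.0, 249.0, 412.0, 239.0, 139.0, 80.0, 47.0, 27.0, 0.0 cfs; ΣQ_DR = 1239 cfs, peak = 412.0 cfs.
Runoff depth d = ΣQ_DR·Δt / A = 1239 × 7200 / (7.68 mi²) = 0.5000 in.
The 1-inch UH is the DRH scaled by (1 in)/d, so U_p = 412.0 × 1/0.5000 = 824 cfs.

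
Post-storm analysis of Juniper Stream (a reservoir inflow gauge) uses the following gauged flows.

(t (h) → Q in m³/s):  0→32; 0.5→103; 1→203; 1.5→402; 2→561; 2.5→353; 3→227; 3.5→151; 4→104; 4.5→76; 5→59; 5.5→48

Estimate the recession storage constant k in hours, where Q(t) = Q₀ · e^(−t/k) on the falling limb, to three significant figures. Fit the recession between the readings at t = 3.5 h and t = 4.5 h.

On the falling limb, Q drops from 151 to 76 m³/s between t = 3.5 h and t = 4.5 h (Δt = 1 h).
k = −Δt / ln(Q₂/Q₁) = −1 / ln(76/151) = 1.46 h.

k ≈ 1.46 h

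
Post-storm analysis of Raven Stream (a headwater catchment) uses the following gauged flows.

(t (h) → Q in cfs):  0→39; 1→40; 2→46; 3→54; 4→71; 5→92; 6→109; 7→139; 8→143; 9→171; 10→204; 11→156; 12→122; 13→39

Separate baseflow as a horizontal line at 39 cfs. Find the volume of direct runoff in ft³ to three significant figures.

Direct-runoff ordinates (Q − Q_b): 0.0, 1.0, 7.0, 15.0, 32.0, 53.0, 70.0, 100.0, 104.0, 132.0, 165.0, 117.0, 83.0, 0.0 cfs.
ΣQ_DR = 879.0 cfs.
With Δt = 1 h = 3600 s, V = ΣQ_DR · Δt = 879.0 × 3600 = 3.16 × 10^6 ft³.

V ≈ 3.16 × 10^6 ft³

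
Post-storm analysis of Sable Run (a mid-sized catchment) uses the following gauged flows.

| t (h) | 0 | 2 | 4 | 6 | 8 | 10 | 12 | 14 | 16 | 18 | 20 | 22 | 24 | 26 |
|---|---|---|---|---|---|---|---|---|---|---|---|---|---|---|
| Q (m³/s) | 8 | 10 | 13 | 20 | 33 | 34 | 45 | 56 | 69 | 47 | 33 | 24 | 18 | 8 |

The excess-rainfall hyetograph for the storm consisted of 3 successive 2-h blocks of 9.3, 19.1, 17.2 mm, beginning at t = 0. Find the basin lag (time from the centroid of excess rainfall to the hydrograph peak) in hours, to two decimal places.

Centroid of excess rainfall: t_c = Σ P_i·t̄_i / ΣP_i = 3.3465 h (block centres at 1, 3, 5 h).
Hydrograph peak occurs at t = 16 h, so basin lag t_L = 16 − 3.3465 = 12.65 h.

t_L ≈ 12.65 h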